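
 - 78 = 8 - 86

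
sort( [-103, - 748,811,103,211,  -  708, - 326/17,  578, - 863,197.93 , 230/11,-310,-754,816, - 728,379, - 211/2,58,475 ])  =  [ - 863, - 754,-748, - 728, -708,-310 , - 211/2, - 103, - 326/17, 230/11,  58,103,  197.93,211,379,475,578,811, 816 ]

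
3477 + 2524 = 6001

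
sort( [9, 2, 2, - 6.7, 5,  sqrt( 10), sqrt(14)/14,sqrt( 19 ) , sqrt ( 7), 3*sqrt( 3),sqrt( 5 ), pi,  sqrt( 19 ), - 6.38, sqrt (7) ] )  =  [ - 6.7,  -  6.38, sqrt(14) /14,2,2, sqrt(5 ) , sqrt(7),sqrt( 7),pi, sqrt( 10 ) , sqrt ( 19),sqrt( 19), 5,3 * sqrt(3) , 9]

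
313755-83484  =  230271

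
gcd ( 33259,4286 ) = 1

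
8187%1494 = 717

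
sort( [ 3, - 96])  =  [ - 96,  3]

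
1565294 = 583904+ 981390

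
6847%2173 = 328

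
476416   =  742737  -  266321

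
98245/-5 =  - 19649+0/1  =  -19649.00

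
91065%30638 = 29789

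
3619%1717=185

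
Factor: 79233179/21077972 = 2^( - 2 ) * 31^1*107^1*23887^1*5269493^( - 1 ) 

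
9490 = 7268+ 2222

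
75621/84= 3601/4 = 900.25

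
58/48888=29/24444= 0.00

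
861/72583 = 123/10369  =  0.01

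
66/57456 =11/9576 = 0.00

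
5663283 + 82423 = 5745706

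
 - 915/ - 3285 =61/219 = 0.28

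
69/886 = 69/886   =  0.08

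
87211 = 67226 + 19985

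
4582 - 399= 4183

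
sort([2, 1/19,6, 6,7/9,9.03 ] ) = [1/19,7/9,  2, 6,6,  9.03 ]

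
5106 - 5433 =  - 327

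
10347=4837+5510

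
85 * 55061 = 4680185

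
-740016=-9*82224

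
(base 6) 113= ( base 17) 2B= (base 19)27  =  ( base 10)45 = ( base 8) 55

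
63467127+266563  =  63733690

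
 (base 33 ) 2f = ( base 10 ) 81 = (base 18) 49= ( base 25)36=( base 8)121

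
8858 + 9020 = 17878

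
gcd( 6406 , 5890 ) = 2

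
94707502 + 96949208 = 191656710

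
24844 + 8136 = 32980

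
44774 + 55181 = 99955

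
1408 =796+612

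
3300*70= 231000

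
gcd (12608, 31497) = 1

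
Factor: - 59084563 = -59084563^1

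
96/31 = 96/31 = 3.10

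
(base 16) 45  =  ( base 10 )69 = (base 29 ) 2b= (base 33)23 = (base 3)2120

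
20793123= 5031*4133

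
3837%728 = 197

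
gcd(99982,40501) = 1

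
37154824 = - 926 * ( - 40124) 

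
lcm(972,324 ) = 972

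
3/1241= 3/1241=0.00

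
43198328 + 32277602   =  75475930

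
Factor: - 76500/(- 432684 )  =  125/707 = 5^3 * 7^ ( - 1)*101^( - 1) 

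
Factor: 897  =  3^1*13^1*23^1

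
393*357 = 140301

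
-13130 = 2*( - 6565) 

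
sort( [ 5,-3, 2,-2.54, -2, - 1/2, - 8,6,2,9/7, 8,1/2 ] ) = [ - 8,-3, - 2.54,- 2, - 1/2, 1/2,  9/7, 2,2,5,6, 8]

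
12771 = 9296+3475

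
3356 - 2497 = 859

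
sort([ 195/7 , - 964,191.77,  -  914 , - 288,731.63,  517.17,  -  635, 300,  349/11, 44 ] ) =[ - 964, - 914,-635, - 288, 195/7,349/11 , 44,191.77,300,517.17,731.63 ] 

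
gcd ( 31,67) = 1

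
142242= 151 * 942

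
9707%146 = 71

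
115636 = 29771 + 85865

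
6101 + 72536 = 78637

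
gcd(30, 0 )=30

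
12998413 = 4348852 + 8649561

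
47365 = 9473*5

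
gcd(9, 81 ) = 9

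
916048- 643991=272057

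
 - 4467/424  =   - 11 + 197/424 = -  10.54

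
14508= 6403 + 8105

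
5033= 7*719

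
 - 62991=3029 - 66020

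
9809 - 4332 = 5477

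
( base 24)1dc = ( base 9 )1210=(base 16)384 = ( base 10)900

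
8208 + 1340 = 9548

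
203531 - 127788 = 75743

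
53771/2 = 26885 + 1/2 = 26885.50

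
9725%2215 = 865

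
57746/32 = 28873/16 = 1804.56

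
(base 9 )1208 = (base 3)1020022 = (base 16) 383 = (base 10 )899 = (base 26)18F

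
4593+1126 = 5719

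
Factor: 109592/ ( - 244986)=-412/921 = -2^2 * 3^ (-1 )*103^1*307^ (-1)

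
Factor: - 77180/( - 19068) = 3^( - 1)*5^1*7^( - 1 ) * 17^1 = 85/21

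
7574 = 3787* 2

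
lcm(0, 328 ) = 0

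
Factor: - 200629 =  - 11^1 * 13^1*23^1*61^1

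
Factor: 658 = 2^1*7^1 *47^1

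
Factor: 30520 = 2^3*5^1*7^1*109^1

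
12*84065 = 1008780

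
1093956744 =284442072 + 809514672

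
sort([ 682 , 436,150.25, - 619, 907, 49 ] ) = [ - 619, 49,150.25, 436 , 682, 907]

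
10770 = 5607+5163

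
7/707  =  1/101 = 0.01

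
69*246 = 16974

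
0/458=0 = 0.00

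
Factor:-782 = -2^1*17^1*23^1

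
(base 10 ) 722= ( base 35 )km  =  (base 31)N9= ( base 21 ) 1D8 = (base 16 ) 2d2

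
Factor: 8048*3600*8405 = 243516384000 = 2^8*3^2*5^3*41^2 * 503^1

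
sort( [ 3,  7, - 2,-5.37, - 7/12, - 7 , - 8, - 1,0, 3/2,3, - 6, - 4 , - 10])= [ - 10, - 8, - 7, - 6, - 5.37,-4 , - 2 , - 1, -7/12,  0,3/2, 3 , 3 , 7]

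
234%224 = 10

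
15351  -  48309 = -32958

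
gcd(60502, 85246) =2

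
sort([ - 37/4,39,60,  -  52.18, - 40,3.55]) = [ - 52.18, -40,- 37/4,3.55 , 39,60]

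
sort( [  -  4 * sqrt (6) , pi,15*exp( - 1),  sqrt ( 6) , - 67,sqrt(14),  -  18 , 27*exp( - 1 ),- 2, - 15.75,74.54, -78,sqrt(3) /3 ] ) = [ - 78, - 67, - 18, -15.75, - 4*sqrt(6), - 2, sqrt ( 3 )/3,sqrt(6 ) , pi,sqrt( 14 ),15*exp(-1), 27 * exp( - 1),74.54] 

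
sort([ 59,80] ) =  [59,80]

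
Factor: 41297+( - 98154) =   -  56857^1 = - 56857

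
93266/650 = 46633/325 = 143.49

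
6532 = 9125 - 2593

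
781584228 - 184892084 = 596692144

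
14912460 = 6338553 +8573907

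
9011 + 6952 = 15963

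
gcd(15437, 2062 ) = 1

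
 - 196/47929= - 28/6847 = - 0.00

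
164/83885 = 164/83885 = 0.00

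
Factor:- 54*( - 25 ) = 2^1*3^3*5^2 = 1350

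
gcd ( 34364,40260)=44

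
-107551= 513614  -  621165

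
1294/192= 6 + 71/96=   6.74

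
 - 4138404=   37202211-41340615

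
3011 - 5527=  - 2516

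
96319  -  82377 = 13942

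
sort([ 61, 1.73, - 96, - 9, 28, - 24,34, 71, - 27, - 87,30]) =[ - 96, - 87,-27, - 24,-9, 1.73,28, 30, 34, 61,71] 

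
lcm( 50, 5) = 50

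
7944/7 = 7944/7 = 1134.86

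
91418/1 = 91418 = 91418.00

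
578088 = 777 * 744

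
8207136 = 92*89208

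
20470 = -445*(-46)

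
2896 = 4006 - 1110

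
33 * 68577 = 2263041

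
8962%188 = 126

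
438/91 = 438/91 = 4.81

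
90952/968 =93  +  116/121  =  93.96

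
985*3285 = 3235725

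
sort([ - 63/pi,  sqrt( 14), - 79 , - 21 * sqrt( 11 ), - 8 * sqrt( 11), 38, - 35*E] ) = [ - 35 *E, - 79, -21*sqrt( 11 ), - 8 * sqrt( 11), - 63/pi,sqrt( 14),38]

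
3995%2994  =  1001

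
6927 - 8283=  - 1356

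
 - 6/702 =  - 1+116/117=- 0.01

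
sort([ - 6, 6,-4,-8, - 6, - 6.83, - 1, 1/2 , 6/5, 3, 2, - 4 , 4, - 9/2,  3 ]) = [ - 8, - 6.83,- 6 ,-6, - 9/2, - 4, - 4, - 1,1/2, 6/5,2, 3, 3, 4, 6] 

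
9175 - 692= 8483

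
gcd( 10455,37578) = 3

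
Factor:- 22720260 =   -  2^2*3^1*5^1*378671^1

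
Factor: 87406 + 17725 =13^1*8087^1  =  105131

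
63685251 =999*63749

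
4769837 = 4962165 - 192328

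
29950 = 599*50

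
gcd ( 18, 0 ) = 18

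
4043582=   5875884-1832302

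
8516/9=946 + 2/9 = 946.22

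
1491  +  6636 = 8127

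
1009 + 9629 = 10638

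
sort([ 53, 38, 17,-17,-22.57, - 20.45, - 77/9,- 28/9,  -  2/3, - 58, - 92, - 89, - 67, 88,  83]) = [-92, - 89, - 67, - 58,-22.57,-20.45,-17,-77/9,-28/9  ,-2/3,17,  38, 53,  83,88 ] 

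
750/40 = 18 + 3/4= 18.75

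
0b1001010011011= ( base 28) 623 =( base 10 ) 4763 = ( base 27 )6eb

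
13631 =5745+7886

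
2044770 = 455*4494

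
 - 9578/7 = - 1369  +  5/7 = -  1368.29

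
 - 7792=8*( - 974) 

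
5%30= 5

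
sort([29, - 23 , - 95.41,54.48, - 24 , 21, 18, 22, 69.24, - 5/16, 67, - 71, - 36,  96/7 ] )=[ - 95.41, - 71, - 36, - 24 , - 23, - 5/16, 96/7,  18, 21,22, 29,54.48,67, 69.24]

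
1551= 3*517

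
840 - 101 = 739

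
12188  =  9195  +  2993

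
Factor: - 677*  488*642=  -  2^4*3^1*61^1*107^1*677^1 = - 212101392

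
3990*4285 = 17097150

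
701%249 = 203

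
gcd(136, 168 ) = 8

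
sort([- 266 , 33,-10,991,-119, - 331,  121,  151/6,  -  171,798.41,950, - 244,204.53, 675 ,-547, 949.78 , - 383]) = [-547,  -  383, - 331, - 266, - 244, - 171 , - 119, - 10,151/6,33,121,  204.53, 675,798.41,949.78,950, 991 ]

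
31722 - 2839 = 28883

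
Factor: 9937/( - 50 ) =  - 2^( - 1)* 5^(-2 )*19^1 * 523^1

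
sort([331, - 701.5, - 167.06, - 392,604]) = [-701.5, - 392,-167.06,  331, 604 ] 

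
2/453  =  2/453= 0.00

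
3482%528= 314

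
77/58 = 1+19/58 = 1.33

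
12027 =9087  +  2940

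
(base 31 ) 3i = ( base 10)111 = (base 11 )a1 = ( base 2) 1101111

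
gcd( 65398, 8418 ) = 2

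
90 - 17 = 73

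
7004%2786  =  1432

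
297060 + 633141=930201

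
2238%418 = 148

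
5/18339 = 5/18339  =  0.00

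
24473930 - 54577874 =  - 30103944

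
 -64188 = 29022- 93210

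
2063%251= 55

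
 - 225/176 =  - 225/176 = - 1.28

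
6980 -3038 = 3942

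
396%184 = 28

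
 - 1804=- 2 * 902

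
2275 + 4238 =6513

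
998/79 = 998/79 = 12.63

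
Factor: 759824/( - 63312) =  - 3^( - 1)*13^2 * 281^1*1319^( - 1 ) = -  47489/3957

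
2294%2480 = 2294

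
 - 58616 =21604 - 80220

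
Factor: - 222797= - 31^1 * 7187^1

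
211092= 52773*4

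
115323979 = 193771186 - 78447207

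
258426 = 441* 586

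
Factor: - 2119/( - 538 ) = 2^(  -  1)*13^1* 163^1*269^ ( - 1 ) 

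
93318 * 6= 559908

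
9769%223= 180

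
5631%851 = 525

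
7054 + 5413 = 12467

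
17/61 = 17/61 = 0.28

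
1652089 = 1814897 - 162808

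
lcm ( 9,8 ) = 72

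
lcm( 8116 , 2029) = 8116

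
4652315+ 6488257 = 11140572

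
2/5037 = 2/5037 = 0.00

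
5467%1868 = 1731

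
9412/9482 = 4706/4741 = 0.99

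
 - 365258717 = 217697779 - 582956496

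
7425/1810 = 4+37/362 = 4.10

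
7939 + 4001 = 11940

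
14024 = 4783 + 9241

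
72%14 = 2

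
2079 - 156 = 1923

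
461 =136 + 325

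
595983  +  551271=1147254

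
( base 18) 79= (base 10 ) 135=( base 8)207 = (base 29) 4j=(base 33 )43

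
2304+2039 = 4343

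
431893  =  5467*79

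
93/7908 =31/2636 = 0.01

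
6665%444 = 5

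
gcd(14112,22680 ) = 504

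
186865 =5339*35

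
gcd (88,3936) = 8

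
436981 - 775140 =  - 338159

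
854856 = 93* 9192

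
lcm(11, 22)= 22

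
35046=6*5841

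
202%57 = 31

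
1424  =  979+445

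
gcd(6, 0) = 6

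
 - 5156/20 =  - 1289/5 = - 257.80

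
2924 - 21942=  - 19018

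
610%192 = 34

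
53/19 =53/19=2.79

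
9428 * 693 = 6533604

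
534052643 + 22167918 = 556220561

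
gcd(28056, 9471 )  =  21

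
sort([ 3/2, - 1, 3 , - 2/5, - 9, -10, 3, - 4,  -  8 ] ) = [-10, - 9, - 8 ,  -  4, - 1,  -  2/5, 3/2, 3,3] 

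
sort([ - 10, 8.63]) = [ - 10, 8.63 ] 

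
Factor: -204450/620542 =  - 3525/10699 = - 3^1*5^2*13^( -1)*47^1*823^( - 1)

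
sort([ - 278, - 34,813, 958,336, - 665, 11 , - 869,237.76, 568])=[ - 869,-665, - 278, - 34, 11,237.76, 336, 568, 813, 958]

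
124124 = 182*682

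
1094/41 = 26 + 28/41 = 26.68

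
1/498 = 1/498 = 0.00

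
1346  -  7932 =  - 6586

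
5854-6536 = -682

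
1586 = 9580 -7994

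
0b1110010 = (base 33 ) 3F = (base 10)114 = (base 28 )42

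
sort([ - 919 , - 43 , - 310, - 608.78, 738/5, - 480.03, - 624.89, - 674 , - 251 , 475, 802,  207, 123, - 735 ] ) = [-919, - 735 , - 674, - 624.89, - 608.78, - 480.03 , -310 , -251, - 43, 123,738/5, 207,475,  802 ]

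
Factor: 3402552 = 2^3*3^1*141773^1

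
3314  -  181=3133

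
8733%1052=317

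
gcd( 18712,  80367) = 1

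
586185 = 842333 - 256148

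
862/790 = 431/395=   1.09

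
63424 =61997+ 1427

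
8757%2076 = 453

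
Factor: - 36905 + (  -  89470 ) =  - 126375  =  - 3^1*5^3*337^1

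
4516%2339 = 2177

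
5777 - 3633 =2144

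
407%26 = 17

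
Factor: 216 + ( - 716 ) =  - 500 = - 2^2*5^3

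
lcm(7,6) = 42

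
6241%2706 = 829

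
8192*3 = 24576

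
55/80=11/16 =0.69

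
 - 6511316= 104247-6615563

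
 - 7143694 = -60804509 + 53660815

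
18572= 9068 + 9504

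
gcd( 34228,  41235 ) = 1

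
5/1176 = 5/1176= 0.00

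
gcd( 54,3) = 3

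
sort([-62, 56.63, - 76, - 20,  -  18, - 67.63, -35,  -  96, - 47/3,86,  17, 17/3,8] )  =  [ - 96, - 76, - 67.63, - 62, - 35, - 20 , - 18, - 47/3 , 17/3, 8,17, 56.63,  86]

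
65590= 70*937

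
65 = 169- 104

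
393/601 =393/601=0.65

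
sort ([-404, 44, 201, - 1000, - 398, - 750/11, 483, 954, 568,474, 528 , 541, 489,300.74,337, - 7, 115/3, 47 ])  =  [ - 1000, - 404, - 398, - 750/11,-7, 115/3,44, 47, 201,300.74, 337, 474, 483,489 , 528,541,  568, 954 ]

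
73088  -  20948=52140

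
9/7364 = 9/7364 = 0.00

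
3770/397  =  9 + 197/397=9.50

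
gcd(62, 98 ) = 2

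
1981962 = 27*73406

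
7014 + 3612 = 10626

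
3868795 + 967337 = 4836132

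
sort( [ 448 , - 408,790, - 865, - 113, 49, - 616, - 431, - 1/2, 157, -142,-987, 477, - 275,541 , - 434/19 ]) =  [ - 987, - 865 , - 616, - 431, - 408, - 275, - 142, - 113, - 434/19, - 1/2, 49,157,448,477,541, 790]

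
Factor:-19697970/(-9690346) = 9848985/4845173=3^1*5^1*656599^1*4845173^(-1 )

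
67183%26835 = 13513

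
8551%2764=259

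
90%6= 0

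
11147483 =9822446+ 1325037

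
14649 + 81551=96200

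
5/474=5/474 = 0.01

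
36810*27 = 993870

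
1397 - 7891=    - 6494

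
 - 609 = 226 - 835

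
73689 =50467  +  23222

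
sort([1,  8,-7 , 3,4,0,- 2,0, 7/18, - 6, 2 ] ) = [ - 7, - 6, - 2,0, 0,7/18, 1, 2, 3, 4, 8] 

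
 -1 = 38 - 39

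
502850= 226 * 2225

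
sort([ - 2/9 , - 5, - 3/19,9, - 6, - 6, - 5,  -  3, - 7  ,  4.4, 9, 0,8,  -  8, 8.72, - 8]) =[ - 8  , - 8, - 7, - 6, - 6, - 5, -5, - 3,-2/9, - 3/19, 0, 4.4,8, 8.72, 9,9 ]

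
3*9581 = 28743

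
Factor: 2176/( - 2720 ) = -2^2 * 5^( - 1) = - 4/5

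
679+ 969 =1648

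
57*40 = 2280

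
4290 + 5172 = 9462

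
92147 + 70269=162416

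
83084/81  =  83084/81 =1025.73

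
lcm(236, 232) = 13688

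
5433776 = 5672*958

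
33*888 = 29304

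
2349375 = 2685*875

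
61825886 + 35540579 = 97366465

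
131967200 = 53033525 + 78933675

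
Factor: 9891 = 3^2*7^1*157^1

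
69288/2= 34644=34644.00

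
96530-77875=18655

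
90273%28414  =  5031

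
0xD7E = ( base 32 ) 3bu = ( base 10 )3454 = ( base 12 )1BBA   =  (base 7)13033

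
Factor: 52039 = 13^1*4003^1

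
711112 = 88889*8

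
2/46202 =1/23101 = 0.00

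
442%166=110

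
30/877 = 30/877 =0.03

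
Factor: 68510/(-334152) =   -  155/756 = -  2^ ( - 2 )*3^( - 3 )*5^1*7^ ( - 1 )*31^1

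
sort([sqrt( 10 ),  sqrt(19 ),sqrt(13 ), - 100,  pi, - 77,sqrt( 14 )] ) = [ - 100, - 77, pi , sqrt( 10) , sqrt( 13 ),sqrt(14), sqrt(19 ) ] 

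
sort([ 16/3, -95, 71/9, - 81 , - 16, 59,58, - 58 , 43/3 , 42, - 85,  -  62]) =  [ - 95, - 85  , - 81, - 62, - 58,-16, 16/3, 71/9,43/3, 42, 58, 59]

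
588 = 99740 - 99152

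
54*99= 5346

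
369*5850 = 2158650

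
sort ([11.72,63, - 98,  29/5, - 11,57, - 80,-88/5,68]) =[ - 98, - 80,-88/5, - 11,29/5,11.72,  57,63 , 68]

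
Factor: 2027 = 2027^1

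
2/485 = 2/485 = 0.00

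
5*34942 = 174710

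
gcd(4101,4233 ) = 3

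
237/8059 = 237/8059= 0.03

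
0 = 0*4818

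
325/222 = 1  +  103/222 = 1.46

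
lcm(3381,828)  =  40572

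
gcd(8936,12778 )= 2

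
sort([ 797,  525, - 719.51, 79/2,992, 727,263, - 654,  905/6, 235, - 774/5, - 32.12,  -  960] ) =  [ - 960 , - 719.51 , - 654, - 774/5,  -  32.12,79/2, 905/6 , 235,263, 525 , 727, 797, 992] 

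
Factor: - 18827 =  - 67^1*281^1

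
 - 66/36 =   -  11/6 = - 1.83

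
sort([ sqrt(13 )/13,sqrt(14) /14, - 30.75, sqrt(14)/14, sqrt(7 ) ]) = [ - 30.75,sqrt( 14)/14,sqrt(14)/14,sqrt(13)/13,sqrt(7 )]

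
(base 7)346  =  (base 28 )6D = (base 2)10110101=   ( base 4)2311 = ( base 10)181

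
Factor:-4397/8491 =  - 7^( - 1)*1213^( - 1 )*4397^1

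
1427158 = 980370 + 446788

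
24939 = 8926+16013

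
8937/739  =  8937/739 = 12.09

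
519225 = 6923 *75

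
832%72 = 40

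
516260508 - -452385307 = 968645815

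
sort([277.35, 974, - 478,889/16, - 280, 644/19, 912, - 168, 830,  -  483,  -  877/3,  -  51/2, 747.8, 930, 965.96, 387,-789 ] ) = [ - 789, - 483, - 478,  -  877/3 ,-280,-168,-51/2,644/19, 889/16,277.35, 387, 747.8, 830 , 912, 930,965.96,974] 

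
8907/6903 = 2969/2301 = 1.29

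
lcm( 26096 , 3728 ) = 26096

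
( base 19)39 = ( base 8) 102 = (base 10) 66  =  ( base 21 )33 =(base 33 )20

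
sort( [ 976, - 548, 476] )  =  [ - 548, 476, 976]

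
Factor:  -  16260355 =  -5^1 * 47^1*69193^1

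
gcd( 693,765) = 9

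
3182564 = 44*72331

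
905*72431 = 65550055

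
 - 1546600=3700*( - 418)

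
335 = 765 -430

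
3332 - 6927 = -3595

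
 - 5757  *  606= - 3488742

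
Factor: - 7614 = - 2^1 *3^4 * 47^1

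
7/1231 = 7/1231=   0.01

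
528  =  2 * 264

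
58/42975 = 58/42975  =  0.00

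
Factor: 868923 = 3^2*11^1*  67^1*131^1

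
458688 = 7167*64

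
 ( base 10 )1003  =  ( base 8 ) 1753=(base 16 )3eb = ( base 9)1334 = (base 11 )832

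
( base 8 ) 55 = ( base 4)231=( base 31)1E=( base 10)45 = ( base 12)39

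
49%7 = 0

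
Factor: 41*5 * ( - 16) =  - 3280=   - 2^4*5^1*41^1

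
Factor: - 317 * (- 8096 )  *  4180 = 2^7*5^1*11^2*19^1*23^1*317^1 = 10727685760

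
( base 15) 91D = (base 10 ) 2053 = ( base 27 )2M1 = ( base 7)5662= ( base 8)4005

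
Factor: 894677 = 7^1*23^1*5557^1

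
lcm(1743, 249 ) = 1743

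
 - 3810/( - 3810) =1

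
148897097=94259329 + 54637768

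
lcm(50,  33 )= 1650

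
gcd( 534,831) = 3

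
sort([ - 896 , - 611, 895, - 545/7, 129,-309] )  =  [ - 896, - 611,  -  309,-545/7,129,895 ]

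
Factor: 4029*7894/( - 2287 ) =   -  31804926/2287= - 2^1*3^1*17^1*79^1*2287^( -1)*3947^1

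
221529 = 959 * 231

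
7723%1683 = 991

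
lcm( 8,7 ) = 56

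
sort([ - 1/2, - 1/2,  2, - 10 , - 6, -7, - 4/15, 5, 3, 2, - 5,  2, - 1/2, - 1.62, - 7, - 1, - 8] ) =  [  -  10, - 8,-7,  -  7, - 6, - 5, - 1.62, - 1, -1/2, -1/2, - 1/2,  -  4/15,2,2,  2,3,5 ] 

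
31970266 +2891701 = 34861967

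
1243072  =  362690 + 880382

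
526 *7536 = 3963936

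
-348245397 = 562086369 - 910331766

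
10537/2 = 5268+1/2=5268.50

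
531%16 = 3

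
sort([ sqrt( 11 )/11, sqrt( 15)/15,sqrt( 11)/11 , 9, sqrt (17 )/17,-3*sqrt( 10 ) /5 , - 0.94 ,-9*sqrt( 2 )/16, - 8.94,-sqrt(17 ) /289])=[ -8.94, - 3*sqrt( 10)/5,-0.94, - 9 * sqrt (2)/16,- sqrt( 17)/289,sqrt (17)/17,sqrt( 15) /15,sqrt( 11)/11,sqrt( 11 ) /11, 9]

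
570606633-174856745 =395749888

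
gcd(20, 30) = 10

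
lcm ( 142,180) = 12780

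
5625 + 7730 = 13355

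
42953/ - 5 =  - 42953/5 = - 8590.60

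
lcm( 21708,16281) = 65124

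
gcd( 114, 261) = 3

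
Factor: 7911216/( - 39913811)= - 2^4*3^3*7^( - 1)*1993^(-1)* 2861^( - 1 )*18313^1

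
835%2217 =835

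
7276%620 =456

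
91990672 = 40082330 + 51908342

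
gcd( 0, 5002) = 5002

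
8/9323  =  8/9323 = 0.00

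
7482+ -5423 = 2059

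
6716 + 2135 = 8851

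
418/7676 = 11/202 = 0.05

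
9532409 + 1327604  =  10860013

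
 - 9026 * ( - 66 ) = 595716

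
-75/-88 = 75/88=0.85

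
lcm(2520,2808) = 98280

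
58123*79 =4591717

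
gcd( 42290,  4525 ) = 5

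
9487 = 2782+6705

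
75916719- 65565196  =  10351523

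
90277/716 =126 + 61/716 = 126.09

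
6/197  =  6/197=0.03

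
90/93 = 30/31 = 0.97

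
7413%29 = 18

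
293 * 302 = 88486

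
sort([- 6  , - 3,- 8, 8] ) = [ - 8, - 6, - 3, 8 ]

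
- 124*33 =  - 4092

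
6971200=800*8714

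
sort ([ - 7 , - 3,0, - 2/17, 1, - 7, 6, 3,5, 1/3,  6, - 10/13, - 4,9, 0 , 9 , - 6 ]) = [ - 7, - 7 , - 6, - 4, - 3 , - 10/13, - 2/17, 0,0,  1/3,1,3 , 5 , 6, 6 , 9 , 9 ] 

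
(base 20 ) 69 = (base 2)10000001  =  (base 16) 81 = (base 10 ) 129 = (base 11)108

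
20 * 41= 820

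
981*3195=3134295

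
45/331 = 45/331 = 0.14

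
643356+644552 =1287908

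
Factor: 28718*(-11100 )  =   -318769800 = - 2^3 * 3^1*5^2*37^1*83^1 * 173^1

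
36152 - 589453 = - 553301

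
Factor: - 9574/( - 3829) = 2^1*7^(-1 )*547^( - 1)*4787^1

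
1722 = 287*6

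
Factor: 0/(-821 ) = 0 = 0^1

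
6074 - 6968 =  - 894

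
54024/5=54024/5 = 10804.80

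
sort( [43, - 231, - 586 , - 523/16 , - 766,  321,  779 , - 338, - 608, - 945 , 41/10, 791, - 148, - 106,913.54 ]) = [ - 945, - 766, - 608,  -  586, -338 , - 231,- 148, - 106, - 523/16,41/10,  43, 321,779,  791,913.54]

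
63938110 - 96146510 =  -32208400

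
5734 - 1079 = 4655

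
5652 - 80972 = - 75320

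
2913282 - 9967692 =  - 7054410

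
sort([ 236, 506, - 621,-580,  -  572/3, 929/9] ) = [ - 621, - 580,-572/3, 929/9, 236,506]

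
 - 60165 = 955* ( - 63 )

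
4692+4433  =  9125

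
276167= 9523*29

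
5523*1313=7251699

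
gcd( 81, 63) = 9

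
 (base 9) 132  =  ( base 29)3N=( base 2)1101110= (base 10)110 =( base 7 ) 215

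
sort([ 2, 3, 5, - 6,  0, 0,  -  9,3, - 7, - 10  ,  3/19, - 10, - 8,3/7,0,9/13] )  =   [ - 10, - 10, - 9, - 8,-7,-6 , 0,0, 0,  3/19, 3/7, 9/13, 2, 3, 3,5] 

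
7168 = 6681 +487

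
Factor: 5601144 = 2^3*3^1*23^1 *73^1 * 139^1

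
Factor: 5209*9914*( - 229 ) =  - 11826023954 = - 2^1*229^1*4957^1*5209^1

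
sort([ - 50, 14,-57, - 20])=[-57,  -  50, -20,  14]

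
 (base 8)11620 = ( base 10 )5008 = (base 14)1B7A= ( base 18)F84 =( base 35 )433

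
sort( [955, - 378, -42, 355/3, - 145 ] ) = [ - 378, - 145, - 42,355/3 , 955]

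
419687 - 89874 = 329813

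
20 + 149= 169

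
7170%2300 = 270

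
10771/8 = 1346 + 3/8 = 1346.38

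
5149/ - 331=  - 5149/331  =  - 15.56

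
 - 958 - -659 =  - 299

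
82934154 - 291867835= -208933681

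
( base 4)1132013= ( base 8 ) 13607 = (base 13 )2984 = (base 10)6023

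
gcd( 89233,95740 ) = 1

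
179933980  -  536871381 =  - 356937401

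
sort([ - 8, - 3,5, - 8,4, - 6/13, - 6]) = [ - 8, - 8, - 6, - 3 , - 6/13,4, 5 ]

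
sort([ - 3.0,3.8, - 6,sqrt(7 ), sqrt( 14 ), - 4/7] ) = [ - 6, - 3.0, - 4/7 , sqrt ( 7 ),sqrt(14),  3.8]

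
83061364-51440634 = 31620730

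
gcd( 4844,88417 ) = 7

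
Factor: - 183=-3^1 * 61^1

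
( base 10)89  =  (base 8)131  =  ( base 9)108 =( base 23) 3K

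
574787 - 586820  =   - 12033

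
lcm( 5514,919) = 5514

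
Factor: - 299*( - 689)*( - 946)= - 194886406  =  -2^1*11^1 *13^2*23^1*43^1 * 53^1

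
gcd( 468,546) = 78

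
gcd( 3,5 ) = 1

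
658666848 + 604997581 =1263664429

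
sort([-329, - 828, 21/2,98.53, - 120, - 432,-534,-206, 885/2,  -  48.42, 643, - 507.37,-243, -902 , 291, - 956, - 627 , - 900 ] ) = [ - 956, - 902, - 900,  -  828,-627, - 534, - 507.37,- 432, -329, - 243,-206,-120,-48.42, 21/2, 98.53,291,  885/2, 643] 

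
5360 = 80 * 67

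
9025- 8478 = 547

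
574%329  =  245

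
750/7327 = 750/7327= 0.10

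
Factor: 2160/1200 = 3^2*5^(-1) = 9/5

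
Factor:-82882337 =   -  2447^1*33871^1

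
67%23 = 21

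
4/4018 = 2/2009= 0.00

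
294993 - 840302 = - 545309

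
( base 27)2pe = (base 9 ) 2845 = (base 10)2147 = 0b100001100011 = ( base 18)6b5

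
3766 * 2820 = 10620120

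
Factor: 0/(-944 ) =0 = 0^1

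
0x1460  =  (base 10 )5216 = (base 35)491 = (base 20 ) D0G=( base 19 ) e8a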